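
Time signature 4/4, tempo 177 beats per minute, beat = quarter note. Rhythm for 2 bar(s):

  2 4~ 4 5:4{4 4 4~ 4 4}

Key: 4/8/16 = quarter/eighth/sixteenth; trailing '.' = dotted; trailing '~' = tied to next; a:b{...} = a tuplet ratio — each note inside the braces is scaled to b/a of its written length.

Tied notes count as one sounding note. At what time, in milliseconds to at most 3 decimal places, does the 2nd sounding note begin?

1. 0.0ms @ 0 + 677.966ms (2)
2. 677.966ms @ 2 + 677.966ms (2)
3. 1355.932ms @ 4 + 271.186ms (4/5)
4. 1627.119ms @ 24/5 + 271.186ms (4/5)
5. 1898.305ms @ 28/5 + 542.373ms (8/5)
6. 2440.678ms @ 36/5 + 271.186ms (4/5)

note 2 onset = 2b = 677.966ms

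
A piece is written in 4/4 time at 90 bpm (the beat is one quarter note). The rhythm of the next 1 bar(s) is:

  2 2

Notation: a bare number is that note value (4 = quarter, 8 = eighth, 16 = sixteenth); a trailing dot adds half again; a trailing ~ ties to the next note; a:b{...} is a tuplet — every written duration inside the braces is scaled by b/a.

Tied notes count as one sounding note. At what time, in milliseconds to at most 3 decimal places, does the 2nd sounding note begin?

note 2 onset = 2b = 1333.333ms

1. 0.0ms @ 0 + 1333.333ms (2)
2. 1333.333ms @ 2 + 1333.333ms (2)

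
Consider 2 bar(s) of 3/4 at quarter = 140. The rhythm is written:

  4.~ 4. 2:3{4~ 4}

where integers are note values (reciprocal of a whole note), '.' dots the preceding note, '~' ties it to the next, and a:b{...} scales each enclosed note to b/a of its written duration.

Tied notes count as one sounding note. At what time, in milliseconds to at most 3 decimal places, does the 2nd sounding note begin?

note 2 onset = 3b = 1285.714ms

1. 0.0ms @ 0 + 1285.714ms (3)
2. 1285.714ms @ 3 + 1285.714ms (3)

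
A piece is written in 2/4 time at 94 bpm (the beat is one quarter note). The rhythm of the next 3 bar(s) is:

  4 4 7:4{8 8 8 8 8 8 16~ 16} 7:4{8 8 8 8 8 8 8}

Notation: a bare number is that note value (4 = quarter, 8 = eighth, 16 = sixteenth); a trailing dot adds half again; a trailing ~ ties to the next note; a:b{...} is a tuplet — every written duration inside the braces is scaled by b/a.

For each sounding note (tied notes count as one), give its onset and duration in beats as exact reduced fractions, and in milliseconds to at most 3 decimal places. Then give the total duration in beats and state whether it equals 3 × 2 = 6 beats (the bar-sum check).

1) 0.0ms=0b +638.298ms=1b
2) 638.298ms=1b +638.298ms=1b
3) 1276.596ms=2b +182.371ms=2/7b
4) 1458.967ms=16/7b +182.371ms=2/7b
5) 1641.337ms=18/7b +182.371ms=2/7b
6) 1823.708ms=20/7b +182.371ms=2/7b
7) 2006.079ms=22/7b +182.371ms=2/7b
8) 2188.45ms=24/7b +182.371ms=2/7b
9) 2370.821ms=26/7b +182.371ms=2/7b
10) 2553.191ms=4b +182.371ms=2/7b
11) 2735.562ms=30/7b +182.371ms=2/7b
12) 2917.933ms=32/7b +182.371ms=2/7b
13) 3100.304ms=34/7b +182.371ms=2/7b
14) 3282.675ms=36/7b +182.371ms=2/7b
15) 3465.046ms=38/7b +182.371ms=2/7b
16) 3647.416ms=40/7b +182.371ms=2/7b
Σ=6b of 6 (94bpm 2/4) — PASS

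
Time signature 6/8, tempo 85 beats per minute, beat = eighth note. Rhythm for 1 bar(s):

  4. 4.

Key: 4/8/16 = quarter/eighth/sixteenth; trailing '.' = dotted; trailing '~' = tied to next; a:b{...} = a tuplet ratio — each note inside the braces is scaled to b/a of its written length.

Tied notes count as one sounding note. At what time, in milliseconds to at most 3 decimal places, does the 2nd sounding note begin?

1. 0.0ms @ 0 + 2117.647ms (3)
2. 2117.647ms @ 3 + 2117.647ms (3)

note 2 onset = 3b = 2117.647ms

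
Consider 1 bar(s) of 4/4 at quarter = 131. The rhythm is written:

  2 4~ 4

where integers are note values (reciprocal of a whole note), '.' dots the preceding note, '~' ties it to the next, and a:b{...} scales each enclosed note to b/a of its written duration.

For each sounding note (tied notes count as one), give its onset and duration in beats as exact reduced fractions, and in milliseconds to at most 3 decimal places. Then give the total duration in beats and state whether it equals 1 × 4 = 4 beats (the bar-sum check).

1) 0.0ms=0b +916.031ms=2b
2) 916.031ms=2b +916.031ms=2b
Σ=4b of 4 (131bpm 4/4) — PASS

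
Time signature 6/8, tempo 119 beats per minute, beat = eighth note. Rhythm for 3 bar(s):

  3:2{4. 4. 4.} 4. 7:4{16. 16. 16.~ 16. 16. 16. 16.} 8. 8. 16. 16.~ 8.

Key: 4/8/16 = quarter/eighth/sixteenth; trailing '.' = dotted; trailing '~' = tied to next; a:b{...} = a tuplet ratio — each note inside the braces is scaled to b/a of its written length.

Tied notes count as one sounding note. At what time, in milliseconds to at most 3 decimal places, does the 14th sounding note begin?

1. 0.0ms @ 0 + 1008.403ms (2)
2. 1008.403ms @ 2 + 1008.403ms (2)
3. 2016.807ms @ 4 + 1008.403ms (2)
4. 3025.21ms @ 6 + 1512.605ms (3)
5. 4537.815ms @ 9 + 216.086ms (3/7)
6. 4753.902ms @ 66/7 + 216.086ms (3/7)
7. 4969.988ms @ 69/7 + 432.173ms (6/7)
8. 5402.161ms @ 75/7 + 216.086ms (3/7)
9. 5618.247ms @ 78/7 + 216.086ms (3/7)
10. 5834.334ms @ 81/7 + 216.086ms (3/7)
11. 6050.42ms @ 12 + 756.303ms (3/2)
12. 6806.723ms @ 27/2 + 756.303ms (3/2)
13. 7563.025ms @ 15 + 378.151ms (3/4)
14. 7941.176ms @ 63/4 + 1134.454ms (9/4)

note 14 onset = 63/4b = 7941.176ms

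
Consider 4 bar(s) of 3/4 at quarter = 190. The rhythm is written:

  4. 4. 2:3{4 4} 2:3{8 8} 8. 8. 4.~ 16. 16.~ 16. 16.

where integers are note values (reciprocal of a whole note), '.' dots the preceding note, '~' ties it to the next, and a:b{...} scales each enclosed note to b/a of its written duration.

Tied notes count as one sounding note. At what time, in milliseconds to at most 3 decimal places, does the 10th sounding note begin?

1. 0.0ms @ 0 + 473.684ms (3/2)
2. 473.684ms @ 3/2 + 473.684ms (3/2)
3. 947.368ms @ 3 + 473.684ms (3/2)
4. 1421.053ms @ 9/2 + 473.684ms (3/2)
5. 1894.737ms @ 6 + 236.842ms (3/4)
6. 2131.579ms @ 27/4 + 236.842ms (3/4)
7. 2368.421ms @ 15/2 + 236.842ms (3/4)
8. 2605.263ms @ 33/4 + 236.842ms (3/4)
9. 2842.105ms @ 9 + 592.105ms (15/8)
10. 3434.211ms @ 87/8 + 236.842ms (3/4)
11. 3671.053ms @ 93/8 + 118.421ms (3/8)

note 10 onset = 87/8b = 3434.211ms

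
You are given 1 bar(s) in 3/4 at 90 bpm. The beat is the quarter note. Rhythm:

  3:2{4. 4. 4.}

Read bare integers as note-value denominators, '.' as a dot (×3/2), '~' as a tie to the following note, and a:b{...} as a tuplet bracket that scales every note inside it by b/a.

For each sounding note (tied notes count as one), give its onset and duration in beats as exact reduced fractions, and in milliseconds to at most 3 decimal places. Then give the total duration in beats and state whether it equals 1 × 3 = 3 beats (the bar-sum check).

1) 0.0ms=0b +666.667ms=1b
2) 666.667ms=1b +666.667ms=1b
3) 1333.333ms=2b +666.667ms=1b
Σ=3b of 3 (90bpm 3/4) — PASS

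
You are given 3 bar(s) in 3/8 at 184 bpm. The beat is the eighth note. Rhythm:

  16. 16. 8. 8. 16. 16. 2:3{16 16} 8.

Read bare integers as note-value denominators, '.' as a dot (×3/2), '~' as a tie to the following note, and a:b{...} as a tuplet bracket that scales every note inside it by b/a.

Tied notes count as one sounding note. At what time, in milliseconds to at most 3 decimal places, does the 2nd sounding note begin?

note 2 onset = 3/4b = 244.565ms

1. 0.0ms @ 0 + 244.565ms (3/4)
2. 244.565ms @ 3/4 + 244.565ms (3/4)
3. 489.13ms @ 3/2 + 489.13ms (3/2)
4. 978.261ms @ 3 + 489.13ms (3/2)
5. 1467.391ms @ 9/2 + 244.565ms (3/4)
6. 1711.957ms @ 21/4 + 244.565ms (3/4)
7. 1956.522ms @ 6 + 244.565ms (3/4)
8. 2201.087ms @ 27/4 + 244.565ms (3/4)
9. 2445.652ms @ 15/2 + 489.13ms (3/2)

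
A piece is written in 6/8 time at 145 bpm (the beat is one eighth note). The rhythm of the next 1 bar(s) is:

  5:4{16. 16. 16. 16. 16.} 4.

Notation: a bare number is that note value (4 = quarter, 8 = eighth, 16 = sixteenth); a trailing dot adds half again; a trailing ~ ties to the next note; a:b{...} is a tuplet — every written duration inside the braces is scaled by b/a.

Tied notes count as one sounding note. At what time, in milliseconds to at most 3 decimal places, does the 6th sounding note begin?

note 6 onset = 3b = 1241.379ms

1. 0.0ms @ 0 + 248.276ms (3/5)
2. 248.276ms @ 3/5 + 248.276ms (3/5)
3. 496.552ms @ 6/5 + 248.276ms (3/5)
4. 744.828ms @ 9/5 + 248.276ms (3/5)
5. 993.103ms @ 12/5 + 248.276ms (3/5)
6. 1241.379ms @ 3 + 1241.379ms (3)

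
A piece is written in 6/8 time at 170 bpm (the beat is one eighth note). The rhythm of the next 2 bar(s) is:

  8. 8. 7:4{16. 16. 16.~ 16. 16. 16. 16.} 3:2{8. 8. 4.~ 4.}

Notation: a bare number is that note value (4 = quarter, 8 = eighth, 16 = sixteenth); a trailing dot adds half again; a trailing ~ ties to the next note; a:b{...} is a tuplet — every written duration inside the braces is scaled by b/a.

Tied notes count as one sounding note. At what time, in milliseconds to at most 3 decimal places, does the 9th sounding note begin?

1. 0.0ms @ 0 + 529.412ms (3/2)
2. 529.412ms @ 3/2 + 529.412ms (3/2)
3. 1058.824ms @ 3 + 151.261ms (3/7)
4. 1210.084ms @ 24/7 + 151.261ms (3/7)
5. 1361.345ms @ 27/7 + 302.521ms (6/7)
6. 1663.866ms @ 33/7 + 151.261ms (3/7)
7. 1815.126ms @ 36/7 + 151.261ms (3/7)
8. 1966.387ms @ 39/7 + 151.261ms (3/7)
9. 2117.647ms @ 6 + 352.941ms (1)
10. 2470.588ms @ 7 + 352.941ms (1)
11. 2823.529ms @ 8 + 1411.765ms (4)

note 9 onset = 6b = 2117.647ms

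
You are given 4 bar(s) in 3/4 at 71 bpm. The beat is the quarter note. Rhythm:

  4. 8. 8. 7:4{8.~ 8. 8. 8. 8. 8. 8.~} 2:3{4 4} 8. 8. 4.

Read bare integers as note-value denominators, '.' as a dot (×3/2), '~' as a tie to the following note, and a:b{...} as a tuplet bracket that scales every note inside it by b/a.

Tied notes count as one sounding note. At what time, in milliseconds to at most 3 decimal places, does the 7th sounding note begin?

note 7 onset = 33/7b = 3983.903ms

1. 0.0ms @ 0 + 1267.606ms (3/2)
2. 1267.606ms @ 3/2 + 633.803ms (3/4)
3. 1901.408ms @ 9/4 + 633.803ms (3/4)
4. 2535.211ms @ 3 + 724.346ms (6/7)
5. 3259.557ms @ 27/7 + 362.173ms (3/7)
6. 3621.73ms @ 30/7 + 362.173ms (3/7)
7. 3983.903ms @ 33/7 + 362.173ms (3/7)
8. 4346.076ms @ 36/7 + 362.173ms (3/7)
9. 4708.249ms @ 39/7 + 1629.779ms (27/14)
10. 6338.028ms @ 15/2 + 1267.606ms (3/2)
11. 7605.634ms @ 9 + 633.803ms (3/4)
12. 8239.437ms @ 39/4 + 633.803ms (3/4)
13. 8873.239ms @ 21/2 + 1267.606ms (3/2)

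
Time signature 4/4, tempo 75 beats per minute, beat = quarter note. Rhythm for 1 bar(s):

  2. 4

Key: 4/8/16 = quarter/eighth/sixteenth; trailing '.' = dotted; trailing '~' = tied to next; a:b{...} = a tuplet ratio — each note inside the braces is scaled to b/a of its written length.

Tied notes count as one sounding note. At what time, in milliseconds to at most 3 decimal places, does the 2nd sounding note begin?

note 2 onset = 3b = 2400.0ms

1. 0.0ms @ 0 + 2400.0ms (3)
2. 2400.0ms @ 3 + 800.0ms (1)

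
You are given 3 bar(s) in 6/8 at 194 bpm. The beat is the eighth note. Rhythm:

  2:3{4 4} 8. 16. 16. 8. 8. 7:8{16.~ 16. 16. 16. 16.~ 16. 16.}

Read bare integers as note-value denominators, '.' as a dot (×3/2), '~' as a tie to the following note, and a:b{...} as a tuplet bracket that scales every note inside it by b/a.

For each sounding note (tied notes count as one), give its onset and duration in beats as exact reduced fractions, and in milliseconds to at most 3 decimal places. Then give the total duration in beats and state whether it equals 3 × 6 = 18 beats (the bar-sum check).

1) 0.0ms=0b +927.835ms=3b
2) 927.835ms=3b +927.835ms=3b
3) 1855.67ms=6b +463.918ms=3/2b
4) 2319.588ms=15/2b +231.959ms=3/4b
5) 2551.546ms=33/4b +231.959ms=3/4b
6) 2783.505ms=9b +463.918ms=3/2b
7) 3247.423ms=21/2b +463.918ms=3/2b
8) 3711.34ms=12b +530.191ms=12/7b
9) 4241.532ms=96/7b +265.096ms=6/7b
10) 4506.627ms=102/7b +265.096ms=6/7b
11) 4771.723ms=108/7b +530.191ms=12/7b
12) 5301.915ms=120/7b +265.096ms=6/7b
Σ=18b of 18 (194bpm 6/8) — PASS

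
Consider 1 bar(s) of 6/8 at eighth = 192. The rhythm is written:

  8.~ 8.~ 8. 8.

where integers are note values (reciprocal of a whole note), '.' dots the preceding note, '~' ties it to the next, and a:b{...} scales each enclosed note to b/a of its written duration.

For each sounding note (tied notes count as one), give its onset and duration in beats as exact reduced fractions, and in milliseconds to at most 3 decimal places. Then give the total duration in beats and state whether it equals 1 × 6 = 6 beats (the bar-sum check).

1) 0.0ms=0b +1406.25ms=9/2b
2) 1406.25ms=9/2b +468.75ms=3/2b
Σ=6b of 6 (192bpm 6/8) — PASS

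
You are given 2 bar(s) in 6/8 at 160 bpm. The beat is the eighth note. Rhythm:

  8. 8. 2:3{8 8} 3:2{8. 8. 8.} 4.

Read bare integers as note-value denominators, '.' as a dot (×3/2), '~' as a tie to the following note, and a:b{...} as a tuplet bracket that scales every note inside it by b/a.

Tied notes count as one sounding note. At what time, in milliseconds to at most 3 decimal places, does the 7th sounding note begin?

note 7 onset = 8b = 3000.0ms

1. 0.0ms @ 0 + 562.5ms (3/2)
2. 562.5ms @ 3/2 + 562.5ms (3/2)
3. 1125.0ms @ 3 + 562.5ms (3/2)
4. 1687.5ms @ 9/2 + 562.5ms (3/2)
5. 2250.0ms @ 6 + 375.0ms (1)
6. 2625.0ms @ 7 + 375.0ms (1)
7. 3000.0ms @ 8 + 375.0ms (1)
8. 3375.0ms @ 9 + 1125.0ms (3)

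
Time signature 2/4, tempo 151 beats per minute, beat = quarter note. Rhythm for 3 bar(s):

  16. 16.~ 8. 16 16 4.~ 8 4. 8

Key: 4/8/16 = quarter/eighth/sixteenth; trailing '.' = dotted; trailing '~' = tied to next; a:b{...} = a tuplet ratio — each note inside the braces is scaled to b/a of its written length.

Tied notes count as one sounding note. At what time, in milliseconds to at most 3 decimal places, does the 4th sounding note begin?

1. 0.0ms @ 0 + 149.007ms (3/8)
2. 149.007ms @ 3/8 + 447.02ms (9/8)
3. 596.026ms @ 3/2 + 99.338ms (1/4)
4. 695.364ms @ 7/4 + 99.338ms (1/4)
5. 794.702ms @ 2 + 794.702ms (2)
6. 1589.404ms @ 4 + 596.026ms (3/2)
7. 2185.43ms @ 11/2 + 198.675ms (1/2)

note 4 onset = 7/4b = 695.364ms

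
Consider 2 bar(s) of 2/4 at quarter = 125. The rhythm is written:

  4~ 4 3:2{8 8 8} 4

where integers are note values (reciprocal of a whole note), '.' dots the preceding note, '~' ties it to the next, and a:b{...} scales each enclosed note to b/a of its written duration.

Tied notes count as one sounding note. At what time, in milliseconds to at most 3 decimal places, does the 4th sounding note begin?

note 4 onset = 8/3b = 1280.0ms

1. 0.0ms @ 0 + 960.0ms (2)
2. 960.0ms @ 2 + 160.0ms (1/3)
3. 1120.0ms @ 7/3 + 160.0ms (1/3)
4. 1280.0ms @ 8/3 + 160.0ms (1/3)
5. 1440.0ms @ 3 + 480.0ms (1)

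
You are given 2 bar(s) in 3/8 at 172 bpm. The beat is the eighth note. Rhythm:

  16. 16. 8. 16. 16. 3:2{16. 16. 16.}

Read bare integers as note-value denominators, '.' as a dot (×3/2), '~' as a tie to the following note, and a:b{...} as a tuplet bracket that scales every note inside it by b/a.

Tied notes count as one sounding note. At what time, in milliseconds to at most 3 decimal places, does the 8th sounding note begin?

1. 0.0ms @ 0 + 261.628ms (3/4)
2. 261.628ms @ 3/4 + 261.628ms (3/4)
3. 523.256ms @ 3/2 + 523.256ms (3/2)
4. 1046.512ms @ 3 + 261.628ms (3/4)
5. 1308.14ms @ 15/4 + 261.628ms (3/4)
6. 1569.767ms @ 9/2 + 174.419ms (1/2)
7. 1744.186ms @ 5 + 174.419ms (1/2)
8. 1918.605ms @ 11/2 + 174.419ms (1/2)

note 8 onset = 11/2b = 1918.605ms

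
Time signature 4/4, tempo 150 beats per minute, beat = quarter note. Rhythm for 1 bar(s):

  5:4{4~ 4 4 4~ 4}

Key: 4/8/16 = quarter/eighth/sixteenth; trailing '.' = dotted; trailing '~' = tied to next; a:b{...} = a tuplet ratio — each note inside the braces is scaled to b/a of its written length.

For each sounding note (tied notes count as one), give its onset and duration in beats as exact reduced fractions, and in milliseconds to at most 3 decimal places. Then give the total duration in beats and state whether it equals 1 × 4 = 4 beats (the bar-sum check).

1) 0.0ms=0b +640.0ms=8/5b
2) 640.0ms=8/5b +320.0ms=4/5b
3) 960.0ms=12/5b +640.0ms=8/5b
Σ=4b of 4 (150bpm 4/4) — PASS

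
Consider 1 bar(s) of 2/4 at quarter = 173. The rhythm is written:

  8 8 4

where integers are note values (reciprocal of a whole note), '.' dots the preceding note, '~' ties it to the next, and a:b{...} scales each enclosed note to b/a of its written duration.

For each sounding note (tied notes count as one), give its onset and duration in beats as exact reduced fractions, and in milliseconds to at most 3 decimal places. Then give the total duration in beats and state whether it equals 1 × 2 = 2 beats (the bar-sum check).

1) 0.0ms=0b +173.41ms=1/2b
2) 173.41ms=1/2b +173.41ms=1/2b
3) 346.821ms=1b +346.821ms=1b
Σ=2b of 2 (173bpm 2/4) — PASS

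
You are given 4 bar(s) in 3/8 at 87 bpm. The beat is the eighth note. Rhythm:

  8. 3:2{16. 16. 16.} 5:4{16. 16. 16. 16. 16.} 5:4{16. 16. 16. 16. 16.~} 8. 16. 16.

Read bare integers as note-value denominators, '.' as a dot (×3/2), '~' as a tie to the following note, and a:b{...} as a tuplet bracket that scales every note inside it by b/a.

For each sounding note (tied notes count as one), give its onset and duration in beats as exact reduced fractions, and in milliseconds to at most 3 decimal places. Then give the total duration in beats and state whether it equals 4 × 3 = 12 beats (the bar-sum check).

1) 0.0ms=0b +1034.483ms=3/2b
2) 1034.483ms=3/2b +344.828ms=1/2b
3) 1379.31ms=2b +344.828ms=1/2b
4) 1724.138ms=5/2b +344.828ms=1/2b
5) 2068.966ms=3b +413.793ms=3/5b
6) 2482.759ms=18/5b +413.793ms=3/5b
7) 2896.552ms=21/5b +413.793ms=3/5b
8) 3310.345ms=24/5b +413.793ms=3/5b
9) 3724.138ms=27/5b +413.793ms=3/5b
10) 4137.931ms=6b +413.793ms=3/5b
11) 4551.724ms=33/5b +413.793ms=3/5b
12) 4965.517ms=36/5b +413.793ms=3/5b
13) 5379.31ms=39/5b +413.793ms=3/5b
14) 5793.103ms=42/5b +1448.276ms=21/10b
15) 7241.379ms=21/2b +517.241ms=3/4b
16) 7758.621ms=45/4b +517.241ms=3/4b
Σ=12b of 12 (87bpm 3/8) — PASS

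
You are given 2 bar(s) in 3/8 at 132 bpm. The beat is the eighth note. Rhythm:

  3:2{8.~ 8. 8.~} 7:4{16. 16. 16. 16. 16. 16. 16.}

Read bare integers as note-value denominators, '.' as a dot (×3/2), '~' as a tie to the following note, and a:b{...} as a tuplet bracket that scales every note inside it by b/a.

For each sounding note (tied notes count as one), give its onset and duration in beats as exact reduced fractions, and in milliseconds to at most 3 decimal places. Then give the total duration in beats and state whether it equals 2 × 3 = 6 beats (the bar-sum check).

1) 0.0ms=0b +909.091ms=2b
2) 909.091ms=2b +649.351ms=10/7b
3) 1558.442ms=24/7b +194.805ms=3/7b
4) 1753.247ms=27/7b +194.805ms=3/7b
5) 1948.052ms=30/7b +194.805ms=3/7b
6) 2142.857ms=33/7b +194.805ms=3/7b
7) 2337.662ms=36/7b +194.805ms=3/7b
8) 2532.468ms=39/7b +194.805ms=3/7b
Σ=6b of 6 (132bpm 3/8) — PASS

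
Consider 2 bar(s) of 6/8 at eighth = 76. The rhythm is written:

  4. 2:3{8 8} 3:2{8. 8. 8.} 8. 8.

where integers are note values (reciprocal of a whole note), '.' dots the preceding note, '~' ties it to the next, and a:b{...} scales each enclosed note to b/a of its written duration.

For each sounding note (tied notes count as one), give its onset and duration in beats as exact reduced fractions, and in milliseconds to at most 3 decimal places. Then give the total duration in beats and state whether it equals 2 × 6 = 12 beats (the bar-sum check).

1) 0.0ms=0b +2368.421ms=3b
2) 2368.421ms=3b +1184.211ms=3/2b
3) 3552.632ms=9/2b +1184.211ms=3/2b
4) 4736.842ms=6b +789.474ms=1b
5) 5526.316ms=7b +789.474ms=1b
6) 6315.789ms=8b +789.474ms=1b
7) 7105.263ms=9b +1184.211ms=3/2b
8) 8289.474ms=21/2b +1184.211ms=3/2b
Σ=12b of 12 (76bpm 6/8) — PASS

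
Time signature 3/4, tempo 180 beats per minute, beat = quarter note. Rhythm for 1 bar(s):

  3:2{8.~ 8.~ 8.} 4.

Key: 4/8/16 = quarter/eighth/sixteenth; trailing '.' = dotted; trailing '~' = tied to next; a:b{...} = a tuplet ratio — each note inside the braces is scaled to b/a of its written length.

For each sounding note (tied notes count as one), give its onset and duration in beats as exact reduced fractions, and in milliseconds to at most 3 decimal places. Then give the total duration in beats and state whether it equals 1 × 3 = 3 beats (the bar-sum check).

1) 0.0ms=0b +500.0ms=3/2b
2) 500.0ms=3/2b +500.0ms=3/2b
Σ=3b of 3 (180bpm 3/4) — PASS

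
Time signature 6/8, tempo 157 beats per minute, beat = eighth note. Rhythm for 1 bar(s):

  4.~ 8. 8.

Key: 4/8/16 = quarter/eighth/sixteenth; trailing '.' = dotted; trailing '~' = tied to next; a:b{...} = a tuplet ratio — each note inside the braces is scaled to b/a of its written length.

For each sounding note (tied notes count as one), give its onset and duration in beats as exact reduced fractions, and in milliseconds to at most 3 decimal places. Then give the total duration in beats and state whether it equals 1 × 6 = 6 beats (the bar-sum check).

1) 0.0ms=0b +1719.745ms=9/2b
2) 1719.745ms=9/2b +573.248ms=3/2b
Σ=6b of 6 (157bpm 6/8) — PASS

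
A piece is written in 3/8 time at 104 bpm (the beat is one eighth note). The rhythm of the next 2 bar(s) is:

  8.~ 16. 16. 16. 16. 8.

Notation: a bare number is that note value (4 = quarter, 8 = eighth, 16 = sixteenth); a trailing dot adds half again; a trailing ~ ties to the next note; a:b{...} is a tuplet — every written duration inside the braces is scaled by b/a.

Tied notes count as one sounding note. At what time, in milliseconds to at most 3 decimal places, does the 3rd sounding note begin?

note 3 onset = 3b = 1730.769ms

1. 0.0ms @ 0 + 1298.077ms (9/4)
2. 1298.077ms @ 9/4 + 432.692ms (3/4)
3. 1730.769ms @ 3 + 432.692ms (3/4)
4. 2163.462ms @ 15/4 + 432.692ms (3/4)
5. 2596.154ms @ 9/2 + 865.385ms (3/2)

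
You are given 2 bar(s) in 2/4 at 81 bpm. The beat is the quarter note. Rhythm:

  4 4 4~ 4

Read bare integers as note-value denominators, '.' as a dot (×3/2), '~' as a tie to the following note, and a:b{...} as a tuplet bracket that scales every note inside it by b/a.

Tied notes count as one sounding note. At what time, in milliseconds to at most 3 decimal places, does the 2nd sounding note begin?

note 2 onset = 1b = 740.741ms

1. 0.0ms @ 0 + 740.741ms (1)
2. 740.741ms @ 1 + 740.741ms (1)
3. 1481.481ms @ 2 + 1481.481ms (2)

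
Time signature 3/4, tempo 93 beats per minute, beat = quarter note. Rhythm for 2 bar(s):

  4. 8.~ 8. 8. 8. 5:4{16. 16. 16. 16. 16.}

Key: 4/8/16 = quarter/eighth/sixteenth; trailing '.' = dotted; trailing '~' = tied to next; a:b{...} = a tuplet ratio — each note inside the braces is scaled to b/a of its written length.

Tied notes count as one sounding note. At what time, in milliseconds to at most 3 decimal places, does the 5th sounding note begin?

note 5 onset = 9/2b = 2903.226ms

1. 0.0ms @ 0 + 967.742ms (3/2)
2. 967.742ms @ 3/2 + 967.742ms (3/2)
3. 1935.484ms @ 3 + 483.871ms (3/4)
4. 2419.355ms @ 15/4 + 483.871ms (3/4)
5. 2903.226ms @ 9/2 + 193.548ms (3/10)
6. 3096.774ms @ 24/5 + 193.548ms (3/10)
7. 3290.323ms @ 51/10 + 193.548ms (3/10)
8. 3483.871ms @ 27/5 + 193.548ms (3/10)
9. 3677.419ms @ 57/10 + 193.548ms (3/10)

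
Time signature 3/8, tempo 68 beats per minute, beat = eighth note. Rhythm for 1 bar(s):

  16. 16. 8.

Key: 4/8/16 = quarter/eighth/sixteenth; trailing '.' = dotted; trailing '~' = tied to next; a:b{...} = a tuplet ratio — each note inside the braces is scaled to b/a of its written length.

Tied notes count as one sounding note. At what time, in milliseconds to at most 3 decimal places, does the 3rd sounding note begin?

note 3 onset = 3/2b = 1323.529ms

1. 0.0ms @ 0 + 661.765ms (3/4)
2. 661.765ms @ 3/4 + 661.765ms (3/4)
3. 1323.529ms @ 3/2 + 1323.529ms (3/2)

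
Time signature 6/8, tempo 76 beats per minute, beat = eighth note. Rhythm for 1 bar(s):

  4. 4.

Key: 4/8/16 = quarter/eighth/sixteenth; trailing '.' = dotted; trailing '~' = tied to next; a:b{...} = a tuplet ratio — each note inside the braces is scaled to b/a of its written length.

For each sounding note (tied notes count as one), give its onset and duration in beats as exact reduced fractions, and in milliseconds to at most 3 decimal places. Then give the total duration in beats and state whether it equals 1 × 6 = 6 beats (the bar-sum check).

1) 0.0ms=0b +2368.421ms=3b
2) 2368.421ms=3b +2368.421ms=3b
Σ=6b of 6 (76bpm 6/8) — PASS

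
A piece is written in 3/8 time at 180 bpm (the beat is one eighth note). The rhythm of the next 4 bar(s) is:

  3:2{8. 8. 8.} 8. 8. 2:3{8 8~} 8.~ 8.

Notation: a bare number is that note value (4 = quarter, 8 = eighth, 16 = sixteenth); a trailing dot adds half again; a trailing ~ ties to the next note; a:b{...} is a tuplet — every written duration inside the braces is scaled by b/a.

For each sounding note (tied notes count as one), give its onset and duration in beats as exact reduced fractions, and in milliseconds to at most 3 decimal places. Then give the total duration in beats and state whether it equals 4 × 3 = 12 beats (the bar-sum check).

1) 0.0ms=0b +333.333ms=1b
2) 333.333ms=1b +333.333ms=1b
3) 666.667ms=2b +333.333ms=1b
4) 1000.0ms=3b +500.0ms=3/2b
5) 1500.0ms=9/2b +500.0ms=3/2b
6) 2000.0ms=6b +500.0ms=3/2b
7) 2500.0ms=15/2b +1500.0ms=9/2b
Σ=12b of 12 (180bpm 3/8) — PASS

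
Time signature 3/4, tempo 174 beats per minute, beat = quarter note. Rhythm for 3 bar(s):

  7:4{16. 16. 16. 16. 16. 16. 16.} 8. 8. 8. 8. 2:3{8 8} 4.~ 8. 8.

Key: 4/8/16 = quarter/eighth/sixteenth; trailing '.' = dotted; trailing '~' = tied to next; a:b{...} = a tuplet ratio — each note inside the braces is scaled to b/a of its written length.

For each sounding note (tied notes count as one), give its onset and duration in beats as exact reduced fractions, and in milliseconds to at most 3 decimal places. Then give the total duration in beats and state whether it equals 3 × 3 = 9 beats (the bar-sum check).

1) 0.0ms=0b +73.892ms=3/14b
2) 73.892ms=3/14b +73.892ms=3/14b
3) 147.783ms=3/7b +73.892ms=3/14b
4) 221.675ms=9/14b +73.892ms=3/14b
5) 295.567ms=6/7b +73.892ms=3/14b
6) 369.458ms=15/14b +73.892ms=3/14b
7) 443.35ms=9/7b +73.892ms=3/14b
8) 517.241ms=3/2b +258.621ms=3/4b
9) 775.862ms=9/4b +258.621ms=3/4b
10) 1034.483ms=3b +258.621ms=3/4b
11) 1293.103ms=15/4b +258.621ms=3/4b
12) 1551.724ms=9/2b +258.621ms=3/4b
13) 1810.345ms=21/4b +258.621ms=3/4b
14) 2068.966ms=6b +775.862ms=9/4b
15) 2844.828ms=33/4b +258.621ms=3/4b
Σ=9b of 9 (174bpm 3/4) — PASS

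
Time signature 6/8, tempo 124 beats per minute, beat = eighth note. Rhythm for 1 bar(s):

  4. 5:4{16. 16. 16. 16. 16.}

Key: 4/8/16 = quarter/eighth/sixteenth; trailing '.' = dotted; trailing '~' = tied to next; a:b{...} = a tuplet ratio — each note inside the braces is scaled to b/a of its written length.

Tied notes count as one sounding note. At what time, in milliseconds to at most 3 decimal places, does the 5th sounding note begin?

1. 0.0ms @ 0 + 1451.613ms (3)
2. 1451.613ms @ 3 + 290.323ms (3/5)
3. 1741.935ms @ 18/5 + 290.323ms (3/5)
4. 2032.258ms @ 21/5 + 290.323ms (3/5)
5. 2322.581ms @ 24/5 + 290.323ms (3/5)
6. 2612.903ms @ 27/5 + 290.323ms (3/5)

note 5 onset = 24/5b = 2322.581ms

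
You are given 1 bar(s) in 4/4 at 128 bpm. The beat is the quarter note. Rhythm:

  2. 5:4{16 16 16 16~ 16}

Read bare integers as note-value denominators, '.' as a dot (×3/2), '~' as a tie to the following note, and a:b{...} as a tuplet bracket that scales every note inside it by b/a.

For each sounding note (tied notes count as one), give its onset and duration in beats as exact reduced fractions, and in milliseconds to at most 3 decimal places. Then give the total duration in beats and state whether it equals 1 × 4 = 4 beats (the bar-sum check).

1) 0.0ms=0b +1406.25ms=3b
2) 1406.25ms=3b +93.75ms=1/5b
3) 1500.0ms=16/5b +93.75ms=1/5b
4) 1593.75ms=17/5b +93.75ms=1/5b
5) 1687.5ms=18/5b +187.5ms=2/5b
Σ=4b of 4 (128bpm 4/4) — PASS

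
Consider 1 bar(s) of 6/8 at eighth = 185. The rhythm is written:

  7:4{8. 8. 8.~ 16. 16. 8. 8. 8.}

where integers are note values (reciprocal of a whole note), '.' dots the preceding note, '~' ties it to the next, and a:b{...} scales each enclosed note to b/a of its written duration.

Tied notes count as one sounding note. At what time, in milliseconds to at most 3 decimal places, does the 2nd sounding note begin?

note 2 onset = 6/7b = 277.992ms

1. 0.0ms @ 0 + 277.992ms (6/7)
2. 277.992ms @ 6/7 + 277.992ms (6/7)
3. 555.985ms @ 12/7 + 416.988ms (9/7)
4. 972.973ms @ 3 + 138.996ms (3/7)
5. 1111.969ms @ 24/7 + 277.992ms (6/7)
6. 1389.961ms @ 30/7 + 277.992ms (6/7)
7. 1667.954ms @ 36/7 + 277.992ms (6/7)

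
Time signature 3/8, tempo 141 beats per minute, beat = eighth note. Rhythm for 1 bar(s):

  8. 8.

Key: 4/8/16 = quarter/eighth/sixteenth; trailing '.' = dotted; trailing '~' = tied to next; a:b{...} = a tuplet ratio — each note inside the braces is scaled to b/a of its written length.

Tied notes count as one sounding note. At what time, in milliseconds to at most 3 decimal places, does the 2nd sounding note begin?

1. 0.0ms @ 0 + 638.298ms (3/2)
2. 638.298ms @ 3/2 + 638.298ms (3/2)

note 2 onset = 3/2b = 638.298ms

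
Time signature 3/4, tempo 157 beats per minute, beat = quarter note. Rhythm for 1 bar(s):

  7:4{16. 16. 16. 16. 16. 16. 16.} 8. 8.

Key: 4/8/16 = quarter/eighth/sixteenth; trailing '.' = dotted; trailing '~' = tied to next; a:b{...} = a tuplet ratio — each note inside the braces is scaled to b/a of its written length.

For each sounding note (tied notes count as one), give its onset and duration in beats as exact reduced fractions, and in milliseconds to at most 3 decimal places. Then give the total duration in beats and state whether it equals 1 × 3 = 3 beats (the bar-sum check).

1) 0.0ms=0b +81.893ms=3/14b
2) 81.893ms=3/14b +81.893ms=3/14b
3) 163.785ms=3/7b +81.893ms=3/14b
4) 245.678ms=9/14b +81.893ms=3/14b
5) 327.571ms=6/7b +81.893ms=3/14b
6) 409.463ms=15/14b +81.893ms=3/14b
7) 491.356ms=9/7b +81.893ms=3/14b
8) 573.248ms=3/2b +286.624ms=3/4b
9) 859.873ms=9/4b +286.624ms=3/4b
Σ=3b of 3 (157bpm 3/4) — PASS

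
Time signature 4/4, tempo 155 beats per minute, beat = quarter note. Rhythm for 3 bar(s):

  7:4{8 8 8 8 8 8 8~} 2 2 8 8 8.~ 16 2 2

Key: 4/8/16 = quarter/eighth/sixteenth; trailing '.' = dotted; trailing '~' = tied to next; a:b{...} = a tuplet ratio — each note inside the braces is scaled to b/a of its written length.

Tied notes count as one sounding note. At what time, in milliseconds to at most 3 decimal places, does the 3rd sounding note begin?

1. 0.0ms @ 0 + 110.599ms (2/7)
2. 110.599ms @ 2/7 + 110.599ms (2/7)
3. 221.198ms @ 4/7 + 110.599ms (2/7)
4. 331.797ms @ 6/7 + 110.599ms (2/7)
5. 442.396ms @ 8/7 + 110.599ms (2/7)
6. 552.995ms @ 10/7 + 110.599ms (2/7)
7. 663.594ms @ 12/7 + 884.793ms (16/7)
8. 1548.387ms @ 4 + 774.194ms (2)
9. 2322.581ms @ 6 + 193.548ms (1/2)
10. 2516.129ms @ 13/2 + 193.548ms (1/2)
11. 2709.677ms @ 7 + 387.097ms (1)
12. 3096.774ms @ 8 + 774.194ms (2)
13. 3870.968ms @ 10 + 774.194ms (2)

note 3 onset = 4/7b = 221.198ms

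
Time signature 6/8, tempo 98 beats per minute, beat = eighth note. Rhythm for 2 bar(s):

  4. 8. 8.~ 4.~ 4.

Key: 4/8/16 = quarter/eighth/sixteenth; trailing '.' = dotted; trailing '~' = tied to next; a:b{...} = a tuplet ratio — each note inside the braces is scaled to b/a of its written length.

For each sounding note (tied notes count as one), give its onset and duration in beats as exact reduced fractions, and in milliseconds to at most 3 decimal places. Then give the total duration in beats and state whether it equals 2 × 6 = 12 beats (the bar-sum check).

1) 0.0ms=0b +1836.735ms=3b
2) 1836.735ms=3b +918.367ms=3/2b
3) 2755.102ms=9/2b +4591.837ms=15/2b
Σ=12b of 12 (98bpm 6/8) — PASS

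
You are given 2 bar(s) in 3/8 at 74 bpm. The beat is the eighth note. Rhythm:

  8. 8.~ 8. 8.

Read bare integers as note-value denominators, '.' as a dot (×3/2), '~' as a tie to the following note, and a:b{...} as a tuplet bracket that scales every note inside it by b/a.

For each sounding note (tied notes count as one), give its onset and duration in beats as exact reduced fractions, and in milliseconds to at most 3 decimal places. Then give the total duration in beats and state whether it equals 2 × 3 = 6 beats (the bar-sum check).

1) 0.0ms=0b +1216.216ms=3/2b
2) 1216.216ms=3/2b +2432.432ms=3b
3) 3648.649ms=9/2b +1216.216ms=3/2b
Σ=6b of 6 (74bpm 3/8) — PASS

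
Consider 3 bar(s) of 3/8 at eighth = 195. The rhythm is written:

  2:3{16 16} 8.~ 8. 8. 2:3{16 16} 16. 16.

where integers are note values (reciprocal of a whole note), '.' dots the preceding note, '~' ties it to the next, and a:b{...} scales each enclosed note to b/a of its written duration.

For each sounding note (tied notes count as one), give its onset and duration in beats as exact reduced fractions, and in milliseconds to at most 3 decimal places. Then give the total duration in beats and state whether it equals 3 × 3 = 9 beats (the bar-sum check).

1) 0.0ms=0b +230.769ms=3/4b
2) 230.769ms=3/4b +230.769ms=3/4b
3) 461.538ms=3/2b +923.077ms=3b
4) 1384.615ms=9/2b +461.538ms=3/2b
5) 1846.154ms=6b +230.769ms=3/4b
6) 2076.923ms=27/4b +230.769ms=3/4b
7) 2307.692ms=15/2b +230.769ms=3/4b
8) 2538.462ms=33/4b +230.769ms=3/4b
Σ=9b of 9 (195bpm 3/8) — PASS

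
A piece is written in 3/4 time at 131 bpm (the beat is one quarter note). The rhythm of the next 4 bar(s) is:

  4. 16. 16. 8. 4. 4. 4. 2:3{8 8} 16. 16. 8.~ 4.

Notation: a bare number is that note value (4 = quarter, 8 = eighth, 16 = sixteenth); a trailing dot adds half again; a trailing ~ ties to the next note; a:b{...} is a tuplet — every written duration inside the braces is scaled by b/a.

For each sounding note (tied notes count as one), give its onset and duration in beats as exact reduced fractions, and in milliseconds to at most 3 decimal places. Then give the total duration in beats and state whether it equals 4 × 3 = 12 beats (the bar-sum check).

1) 0.0ms=0b +687.023ms=3/2b
2) 687.023ms=3/2b +171.756ms=3/8b
3) 858.779ms=15/8b +171.756ms=3/8b
4) 1030.534ms=9/4b +343.511ms=3/4b
5) 1374.046ms=3b +687.023ms=3/2b
6) 2061.069ms=9/2b +687.023ms=3/2b
7) 2748.092ms=6b +687.023ms=3/2b
8) 3435.115ms=15/2b +343.511ms=3/4b
9) 3778.626ms=33/4b +343.511ms=3/4b
10) 4122.137ms=9b +171.756ms=3/8b
11) 4293.893ms=75/8b +171.756ms=3/8b
12) 4465.649ms=39/4b +1030.534ms=9/4b
Σ=12b of 12 (131bpm 3/4) — PASS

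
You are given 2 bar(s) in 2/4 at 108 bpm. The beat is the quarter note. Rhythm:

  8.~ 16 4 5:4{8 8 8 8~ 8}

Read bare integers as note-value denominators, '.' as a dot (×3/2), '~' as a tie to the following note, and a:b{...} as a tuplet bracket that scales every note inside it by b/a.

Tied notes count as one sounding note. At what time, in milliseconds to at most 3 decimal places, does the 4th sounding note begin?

1. 0.0ms @ 0 + 555.556ms (1)
2. 555.556ms @ 1 + 555.556ms (1)
3. 1111.111ms @ 2 + 222.222ms (2/5)
4. 1333.333ms @ 12/5 + 222.222ms (2/5)
5. 1555.556ms @ 14/5 + 222.222ms (2/5)
6. 1777.778ms @ 16/5 + 444.444ms (4/5)

note 4 onset = 12/5b = 1333.333ms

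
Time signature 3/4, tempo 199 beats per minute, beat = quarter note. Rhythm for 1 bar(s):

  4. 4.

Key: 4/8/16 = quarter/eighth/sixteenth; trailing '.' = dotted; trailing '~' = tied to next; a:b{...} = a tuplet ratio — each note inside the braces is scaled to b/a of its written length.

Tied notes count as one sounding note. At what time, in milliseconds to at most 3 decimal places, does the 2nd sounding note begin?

note 2 onset = 3/2b = 452.261ms

1. 0.0ms @ 0 + 452.261ms (3/2)
2. 452.261ms @ 3/2 + 452.261ms (3/2)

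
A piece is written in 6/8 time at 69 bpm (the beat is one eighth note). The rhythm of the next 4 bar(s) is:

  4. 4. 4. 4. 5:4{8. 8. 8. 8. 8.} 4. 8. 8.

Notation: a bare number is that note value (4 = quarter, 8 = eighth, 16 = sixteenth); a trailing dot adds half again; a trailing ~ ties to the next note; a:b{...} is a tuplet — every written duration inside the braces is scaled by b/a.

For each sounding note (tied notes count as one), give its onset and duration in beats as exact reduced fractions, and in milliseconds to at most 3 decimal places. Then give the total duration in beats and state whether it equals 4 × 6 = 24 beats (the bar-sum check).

1) 0.0ms=0b +2608.696ms=3b
2) 2608.696ms=3b +2608.696ms=3b
3) 5217.391ms=6b +2608.696ms=3b
4) 7826.087ms=9b +2608.696ms=3b
5) 10434.783ms=12b +1043.478ms=6/5b
6) 11478.261ms=66/5b +1043.478ms=6/5b
7) 12521.739ms=72/5b +1043.478ms=6/5b
8) 13565.217ms=78/5b +1043.478ms=6/5b
9) 14608.696ms=84/5b +1043.478ms=6/5b
10) 15652.174ms=18b +2608.696ms=3b
11) 18260.87ms=21b +1304.348ms=3/2b
12) 19565.217ms=45/2b +1304.348ms=3/2b
Σ=24b of 24 (69bpm 6/8) — PASS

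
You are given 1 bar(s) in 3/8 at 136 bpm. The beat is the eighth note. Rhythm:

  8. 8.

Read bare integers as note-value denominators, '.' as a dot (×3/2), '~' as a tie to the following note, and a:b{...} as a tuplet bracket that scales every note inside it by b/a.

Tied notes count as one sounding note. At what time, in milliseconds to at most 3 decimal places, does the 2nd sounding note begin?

1. 0.0ms @ 0 + 661.765ms (3/2)
2. 661.765ms @ 3/2 + 661.765ms (3/2)

note 2 onset = 3/2b = 661.765ms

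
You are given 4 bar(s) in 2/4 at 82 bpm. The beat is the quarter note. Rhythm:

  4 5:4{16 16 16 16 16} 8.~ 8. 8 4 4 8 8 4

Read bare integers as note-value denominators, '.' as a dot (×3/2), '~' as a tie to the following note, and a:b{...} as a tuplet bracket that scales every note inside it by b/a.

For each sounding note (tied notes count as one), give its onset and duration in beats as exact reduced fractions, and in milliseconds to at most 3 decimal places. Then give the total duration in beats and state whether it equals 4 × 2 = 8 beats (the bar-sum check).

1) 0.0ms=0b +731.707ms=1b
2) 731.707ms=1b +146.341ms=1/5b
3) 878.049ms=6/5b +146.341ms=1/5b
4) 1024.39ms=7/5b +146.341ms=1/5b
5) 1170.732ms=8/5b +146.341ms=1/5b
6) 1317.073ms=9/5b +146.341ms=1/5b
7) 1463.415ms=2b +1097.561ms=3/2b
8) 2560.976ms=7/2b +365.854ms=1/2b
9) 2926.829ms=4b +731.707ms=1b
10) 3658.537ms=5b +731.707ms=1b
11) 4390.244ms=6b +365.854ms=1/2b
12) 4756.098ms=13/2b +365.854ms=1/2b
13) 5121.951ms=7b +731.707ms=1b
Σ=8b of 8 (82bpm 2/4) — PASS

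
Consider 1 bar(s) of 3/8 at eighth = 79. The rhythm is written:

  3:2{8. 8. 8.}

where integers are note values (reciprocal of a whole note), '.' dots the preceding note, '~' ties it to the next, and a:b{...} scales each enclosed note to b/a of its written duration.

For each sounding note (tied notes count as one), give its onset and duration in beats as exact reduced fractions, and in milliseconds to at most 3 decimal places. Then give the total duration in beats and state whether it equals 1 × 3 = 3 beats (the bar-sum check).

1) 0.0ms=0b +759.494ms=1b
2) 759.494ms=1b +759.494ms=1b
3) 1518.987ms=2b +759.494ms=1b
Σ=3b of 3 (79bpm 3/8) — PASS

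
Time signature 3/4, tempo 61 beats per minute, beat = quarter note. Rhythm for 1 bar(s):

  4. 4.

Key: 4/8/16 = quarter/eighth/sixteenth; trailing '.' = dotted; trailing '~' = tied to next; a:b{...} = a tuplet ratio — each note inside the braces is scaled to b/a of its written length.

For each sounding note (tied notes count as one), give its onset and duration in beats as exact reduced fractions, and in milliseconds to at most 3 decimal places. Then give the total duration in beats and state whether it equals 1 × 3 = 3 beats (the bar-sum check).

1) 0.0ms=0b +1475.41ms=3/2b
2) 1475.41ms=3/2b +1475.41ms=3/2b
Σ=3b of 3 (61bpm 3/4) — PASS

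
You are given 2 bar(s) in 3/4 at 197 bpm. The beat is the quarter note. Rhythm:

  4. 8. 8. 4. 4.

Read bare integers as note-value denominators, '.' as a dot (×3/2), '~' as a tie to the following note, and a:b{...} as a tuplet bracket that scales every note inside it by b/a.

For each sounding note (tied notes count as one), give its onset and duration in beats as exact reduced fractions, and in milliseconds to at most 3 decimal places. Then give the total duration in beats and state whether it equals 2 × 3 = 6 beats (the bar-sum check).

1) 0.0ms=0b +456.853ms=3/2b
2) 456.853ms=3/2b +228.426ms=3/4b
3) 685.279ms=9/4b +228.426ms=3/4b
4) 913.706ms=3b +456.853ms=3/2b
5) 1370.558ms=9/2b +456.853ms=3/2b
Σ=6b of 6 (197bpm 3/4) — PASS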